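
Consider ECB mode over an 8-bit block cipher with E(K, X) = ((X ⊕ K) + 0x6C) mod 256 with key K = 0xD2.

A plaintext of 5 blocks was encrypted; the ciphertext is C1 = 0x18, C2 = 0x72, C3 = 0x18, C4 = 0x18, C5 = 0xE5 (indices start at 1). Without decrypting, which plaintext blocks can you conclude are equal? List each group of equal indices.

ECB encrypts each block independently with the same key, so equal ciphertext blocks imply equal plaintext blocks.
C1 = C3 = C4 = 0x18, so P1 = P3 = P4.

P1 = P3 = P4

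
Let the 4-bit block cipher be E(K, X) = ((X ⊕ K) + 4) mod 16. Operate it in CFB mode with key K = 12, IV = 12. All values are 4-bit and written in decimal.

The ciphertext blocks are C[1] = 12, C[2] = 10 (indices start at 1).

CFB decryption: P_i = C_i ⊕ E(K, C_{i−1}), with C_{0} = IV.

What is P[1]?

P[1]: E(K, 12) = 4; 12 ⊕ 4 = 8.

P[1] = 8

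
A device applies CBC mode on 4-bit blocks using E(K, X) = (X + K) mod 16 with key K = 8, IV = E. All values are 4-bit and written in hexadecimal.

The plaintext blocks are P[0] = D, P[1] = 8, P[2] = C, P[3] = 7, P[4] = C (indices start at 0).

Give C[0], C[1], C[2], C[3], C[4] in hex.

CBC encryption: C_i = E(K, P_i ⊕ C_{i−1}), with C_{−1} = IV.
C[0]: P[0] ⊕ E = 3; E(K, 3) = B.
C[1]: P[1] ⊕ B = 3; E(K, 3) = B.
C[2]: P[2] ⊕ B = 7; E(K, 7) = F.
C[3]: P[3] ⊕ F = 8; E(K, 8) = 0.
C[4]: P[4] ⊕ 0 = C; E(K, C) = 4.

C[0] = B, C[1] = B, C[2] = F, C[3] = 0, C[4] = 4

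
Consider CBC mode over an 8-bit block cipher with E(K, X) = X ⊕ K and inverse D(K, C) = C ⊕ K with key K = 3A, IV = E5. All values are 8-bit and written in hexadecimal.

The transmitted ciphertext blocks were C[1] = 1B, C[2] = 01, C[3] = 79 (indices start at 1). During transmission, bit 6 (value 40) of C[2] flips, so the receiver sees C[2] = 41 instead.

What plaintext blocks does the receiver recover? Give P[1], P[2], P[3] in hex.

CBC decryption: P_i = D(K, C_i) ⊕ C_{i−1}, with C_{0} = IV.
Only C[2] changed, to 41. In CBC, a change in C_i garbles P_i and flips the same bit in P_{i+1}. Decrypting the received ciphertext:
P[1]: D(K, 1B) = 21; 21 ⊕ E5 = C4.
P[2]: D(K, 41) = 7B; 7B ⊕ 1B = 60.
P[3]: D(K, 79) = 43; 43 ⊕ 41 = 02.
Blocks that differ from the original plaintext: P[2], P[3].

P[1] = C4, P[2] = 60, P[3] = 02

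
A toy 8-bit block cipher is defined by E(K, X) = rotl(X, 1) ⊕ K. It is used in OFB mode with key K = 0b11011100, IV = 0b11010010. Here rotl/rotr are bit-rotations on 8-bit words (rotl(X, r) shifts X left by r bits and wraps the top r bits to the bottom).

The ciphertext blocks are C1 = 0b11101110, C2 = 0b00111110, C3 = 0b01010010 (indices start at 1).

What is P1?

OFB decryption: S_i = E(K, S_{i−1}) with S_{0} = IV; P_i = C_i ⊕ S_i.
P1: S = E(K, 0b11010010) = 0b01111001; 0b11101110 ⊕ 0b01111001 = 0b10010111.

P1 = 0b10010111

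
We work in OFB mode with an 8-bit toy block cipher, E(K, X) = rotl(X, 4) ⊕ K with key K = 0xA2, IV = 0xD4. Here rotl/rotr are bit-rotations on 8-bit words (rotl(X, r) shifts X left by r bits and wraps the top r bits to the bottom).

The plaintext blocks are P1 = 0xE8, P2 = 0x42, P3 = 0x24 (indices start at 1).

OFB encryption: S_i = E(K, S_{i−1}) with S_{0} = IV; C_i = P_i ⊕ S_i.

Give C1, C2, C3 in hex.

C1: S = E(K, 0xD4) = 0xEF; 0xE8 ⊕ 0xEF = 0x07.
C2: S = E(K, 0xEF) = 0x5C; 0x42 ⊕ 0x5C = 0x1E.
C3: S = E(K, 0x5C) = 0x67; 0x24 ⊕ 0x67 = 0x43.

C1 = 0x07, C2 = 0x1E, C3 = 0x43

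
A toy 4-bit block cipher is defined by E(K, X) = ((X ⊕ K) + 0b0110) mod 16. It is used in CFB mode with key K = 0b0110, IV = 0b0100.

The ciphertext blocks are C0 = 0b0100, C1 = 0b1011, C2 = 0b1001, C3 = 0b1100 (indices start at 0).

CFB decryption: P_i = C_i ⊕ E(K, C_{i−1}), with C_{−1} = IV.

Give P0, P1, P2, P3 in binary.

P0: E(K, 0b0100) = 0b1000; 0b0100 ⊕ 0b1000 = 0b1100.
P1: E(K, 0b0100) = 0b1000; 0b1011 ⊕ 0b1000 = 0b0011.
P2: E(K, 0b1011) = 0b0011; 0b1001 ⊕ 0b0011 = 0b1010.
P3: E(K, 0b1001) = 0b0101; 0b1100 ⊕ 0b0101 = 0b1001.

P0 = 0b1100, P1 = 0b0011, P2 = 0b1010, P3 = 0b1001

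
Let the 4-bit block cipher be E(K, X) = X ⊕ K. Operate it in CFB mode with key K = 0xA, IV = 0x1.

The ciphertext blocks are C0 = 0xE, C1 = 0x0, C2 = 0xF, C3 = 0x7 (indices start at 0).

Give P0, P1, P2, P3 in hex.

CFB decryption: P_i = C_i ⊕ E(K, C_{i−1}), with C_{−1} = IV.
P0: E(K, 0x1) = 0xB; 0xE ⊕ 0xB = 0x5.
P1: E(K, 0xE) = 0x4; 0x0 ⊕ 0x4 = 0x4.
P2: E(K, 0x0) = 0xA; 0xF ⊕ 0xA = 0x5.
P3: E(K, 0xF) = 0x5; 0x7 ⊕ 0x5 = 0x2.

P0 = 0x5, P1 = 0x4, P2 = 0x5, P3 = 0x2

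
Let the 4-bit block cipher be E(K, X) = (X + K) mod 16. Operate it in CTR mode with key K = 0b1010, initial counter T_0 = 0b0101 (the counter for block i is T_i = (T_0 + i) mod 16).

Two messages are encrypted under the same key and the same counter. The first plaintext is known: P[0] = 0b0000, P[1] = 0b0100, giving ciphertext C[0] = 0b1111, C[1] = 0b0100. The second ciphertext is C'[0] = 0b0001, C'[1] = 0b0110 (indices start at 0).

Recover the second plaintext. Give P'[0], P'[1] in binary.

In CTR with a reused counter, both messages share the same keystream S_i, so C_i ⊕ C'_i = P_i ⊕ P'_i and thus P'_i = P_i ⊕ C_i ⊕ C'_i.
P'[0]: 0b0000 ⊕ 0b1111 ⊕ 0b0001 = 0b1110.
P'[1]: 0b0100 ⊕ 0b0100 ⊕ 0b0110 = 0b0110.

P'[0] = 0b1110, P'[1] = 0b0110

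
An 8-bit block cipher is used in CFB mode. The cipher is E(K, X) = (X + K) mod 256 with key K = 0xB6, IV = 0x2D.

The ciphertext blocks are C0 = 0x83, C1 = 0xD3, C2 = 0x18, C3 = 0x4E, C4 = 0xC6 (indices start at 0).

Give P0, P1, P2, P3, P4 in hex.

P0 = 0x60, P1 = 0xEA, P2 = 0x91, P3 = 0x80, P4 = 0xC2

CFB decryption: P_i = C_i ⊕ E(K, C_{i−1}), with C_{−1} = IV.
P0: E(K, 0x2D) = 0xE3; 0x83 ⊕ 0xE3 = 0x60.
P1: E(K, 0x83) = 0x39; 0xD3 ⊕ 0x39 = 0xEA.
P2: E(K, 0xD3) = 0x89; 0x18 ⊕ 0x89 = 0x91.
P3: E(K, 0x18) = 0xCE; 0x4E ⊕ 0xCE = 0x80.
P4: E(K, 0x4E) = 0x04; 0xC6 ⊕ 0x04 = 0xC2.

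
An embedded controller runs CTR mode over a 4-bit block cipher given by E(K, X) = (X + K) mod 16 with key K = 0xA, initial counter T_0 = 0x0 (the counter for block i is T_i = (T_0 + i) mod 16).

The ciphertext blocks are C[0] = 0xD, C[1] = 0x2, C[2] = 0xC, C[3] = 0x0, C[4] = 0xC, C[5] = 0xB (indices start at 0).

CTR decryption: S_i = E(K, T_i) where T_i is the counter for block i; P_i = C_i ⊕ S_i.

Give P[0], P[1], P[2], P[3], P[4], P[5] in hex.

P[0]: T = 0x0, S = E(K, T) = 0xA; 0xD ⊕ 0xA = 0x7.
P[1]: T = 0x1, S = E(K, T) = 0xB; 0x2 ⊕ 0xB = 0x9.
P[2]: T = 0x2, S = E(K, T) = 0xC; 0xC ⊕ 0xC = 0x0.
P[3]: T = 0x3, S = E(K, T) = 0xD; 0x0 ⊕ 0xD = 0xD.
P[4]: T = 0x4, S = E(K, T) = 0xE; 0xC ⊕ 0xE = 0x2.
P[5]: T = 0x5, S = E(K, T) = 0xF; 0xB ⊕ 0xF = 0x4.

P[0] = 0x7, P[1] = 0x9, P[2] = 0x0, P[3] = 0xD, P[4] = 0x2, P[5] = 0x4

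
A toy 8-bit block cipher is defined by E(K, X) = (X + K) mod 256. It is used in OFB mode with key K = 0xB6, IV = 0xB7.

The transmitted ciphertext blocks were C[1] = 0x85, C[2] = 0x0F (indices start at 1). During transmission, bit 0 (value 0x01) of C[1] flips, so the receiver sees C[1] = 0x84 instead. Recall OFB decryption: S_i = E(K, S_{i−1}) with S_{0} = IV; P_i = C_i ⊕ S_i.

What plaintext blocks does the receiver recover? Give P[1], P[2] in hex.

Only C[1] changed, to 0x84. In OFB, a change in C_i flips the same bit in P_i only; the keystream is unaffected. Decrypting the received ciphertext:
P[1]: S = E(K, 0xB7) = 0x6D; 0x84 ⊕ 0x6D = 0xE9.
P[2]: S = E(K, 0x6D) = 0x23; 0x0F ⊕ 0x23 = 0x2C.
Blocks that differ from the original plaintext: P[1].

P[1] = 0xE9, P[2] = 0x2C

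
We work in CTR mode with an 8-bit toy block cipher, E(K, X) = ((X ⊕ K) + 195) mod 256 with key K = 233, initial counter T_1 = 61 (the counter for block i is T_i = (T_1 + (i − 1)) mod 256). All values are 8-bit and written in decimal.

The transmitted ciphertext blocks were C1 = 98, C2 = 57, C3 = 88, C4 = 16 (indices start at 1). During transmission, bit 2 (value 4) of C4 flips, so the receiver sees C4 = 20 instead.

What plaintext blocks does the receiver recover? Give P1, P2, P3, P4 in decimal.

P1 = 245, P2 = 163, P3 = 193, P4 = 120

CTR decryption: S_i = E(K, T_i) where T_i is the counter for block i; P_i = C_i ⊕ S_i.
Only C4 changed, to 20. In CTR, a change in C_i flips the same bit in P_i only; the keystream is unaffected. Decrypting the received ciphertext:
P1: T = 61, S = E(K, T) = 151; 98 ⊕ 151 = 245.
P2: T = 62, S = E(K, T) = 154; 57 ⊕ 154 = 163.
P3: T = 63, S = E(K, T) = 153; 88 ⊕ 153 = 193.
P4: T = 64, S = E(K, T) = 108; 20 ⊕ 108 = 120.
Blocks that differ from the original plaintext: P4.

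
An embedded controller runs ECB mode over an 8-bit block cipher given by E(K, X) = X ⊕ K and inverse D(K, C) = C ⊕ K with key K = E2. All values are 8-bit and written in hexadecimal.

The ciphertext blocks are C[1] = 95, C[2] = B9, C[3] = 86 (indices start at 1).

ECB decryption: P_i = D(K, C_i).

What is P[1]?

P[1] = 77

P[1]: D(K, 95) = 77.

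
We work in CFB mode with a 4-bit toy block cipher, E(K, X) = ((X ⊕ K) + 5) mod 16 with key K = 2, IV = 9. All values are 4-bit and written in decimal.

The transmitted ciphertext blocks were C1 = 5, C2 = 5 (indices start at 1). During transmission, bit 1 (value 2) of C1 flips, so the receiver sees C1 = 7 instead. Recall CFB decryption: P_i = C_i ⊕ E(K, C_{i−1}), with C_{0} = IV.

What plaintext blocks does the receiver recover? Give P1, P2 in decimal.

Only C1 changed, to 7. In CFB, a change in C_i flips the same bit in P_i and garbles P_{i+1}. Decrypting the received ciphertext:
P1: E(K, 9) = 0; 7 ⊕ 0 = 7.
P2: E(K, 7) = 10; 5 ⊕ 10 = 15.
Blocks that differ from the original plaintext: P1, P2.

P1 = 7, P2 = 15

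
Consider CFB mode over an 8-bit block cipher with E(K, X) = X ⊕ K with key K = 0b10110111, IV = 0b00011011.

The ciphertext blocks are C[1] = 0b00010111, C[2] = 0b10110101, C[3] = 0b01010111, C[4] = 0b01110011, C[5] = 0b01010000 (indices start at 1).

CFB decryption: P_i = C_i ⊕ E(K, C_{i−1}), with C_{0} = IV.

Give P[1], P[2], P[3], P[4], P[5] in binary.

P[1] = 0b10111011, P[2] = 0b00010101, P[3] = 0b01010101, P[4] = 0b10010011, P[5] = 0b10010100

P[1]: E(K, 0b00011011) = 0b10101100; 0b00010111 ⊕ 0b10101100 = 0b10111011.
P[2]: E(K, 0b00010111) = 0b10100000; 0b10110101 ⊕ 0b10100000 = 0b00010101.
P[3]: E(K, 0b10110101) = 0b00000010; 0b01010111 ⊕ 0b00000010 = 0b01010101.
P[4]: E(K, 0b01010111) = 0b11100000; 0b01110011 ⊕ 0b11100000 = 0b10010011.
P[5]: E(K, 0b01110011) = 0b11000100; 0b01010000 ⊕ 0b11000100 = 0b10010100.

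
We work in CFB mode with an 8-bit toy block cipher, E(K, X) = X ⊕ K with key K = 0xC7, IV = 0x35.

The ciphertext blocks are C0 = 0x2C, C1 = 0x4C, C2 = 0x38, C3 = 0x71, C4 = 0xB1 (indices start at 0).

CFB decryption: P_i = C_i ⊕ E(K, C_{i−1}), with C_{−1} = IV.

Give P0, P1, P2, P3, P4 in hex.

P0: E(K, 0x35) = 0xF2; 0x2C ⊕ 0xF2 = 0xDE.
P1: E(K, 0x2C) = 0xEB; 0x4C ⊕ 0xEB = 0xA7.
P2: E(K, 0x4C) = 0x8B; 0x38 ⊕ 0x8B = 0xB3.
P3: E(K, 0x38) = 0xFF; 0x71 ⊕ 0xFF = 0x8E.
P4: E(K, 0x71) = 0xB6; 0xB1 ⊕ 0xB6 = 0x07.

P0 = 0xDE, P1 = 0xA7, P2 = 0xB3, P3 = 0x8E, P4 = 0x07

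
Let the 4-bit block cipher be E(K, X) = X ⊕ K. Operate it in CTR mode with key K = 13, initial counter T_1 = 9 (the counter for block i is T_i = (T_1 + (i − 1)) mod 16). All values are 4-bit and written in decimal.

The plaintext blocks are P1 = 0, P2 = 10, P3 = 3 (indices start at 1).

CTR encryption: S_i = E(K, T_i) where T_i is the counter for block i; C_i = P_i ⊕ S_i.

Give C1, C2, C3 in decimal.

C1: T = 9, S = E(K, T) = 4; 0 ⊕ 4 = 4.
C2: T = 10, S = E(K, T) = 7; 10 ⊕ 7 = 13.
C3: T = 11, S = E(K, T) = 6; 3 ⊕ 6 = 5.

C1 = 4, C2 = 13, C3 = 5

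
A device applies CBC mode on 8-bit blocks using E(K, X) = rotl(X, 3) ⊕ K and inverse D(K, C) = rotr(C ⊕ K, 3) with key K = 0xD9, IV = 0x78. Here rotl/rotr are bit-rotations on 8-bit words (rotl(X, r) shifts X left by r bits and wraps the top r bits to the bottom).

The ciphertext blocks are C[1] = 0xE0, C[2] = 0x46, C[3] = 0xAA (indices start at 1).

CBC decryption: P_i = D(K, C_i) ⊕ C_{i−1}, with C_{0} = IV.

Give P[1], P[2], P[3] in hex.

P[1] = 0x5F, P[2] = 0x13, P[3] = 0x28

P[1]: D(K, 0xE0) = 0x27; 0x27 ⊕ 0x78 = 0x5F.
P[2]: D(K, 0x46) = 0xF3; 0xF3 ⊕ 0xE0 = 0x13.
P[3]: D(K, 0xAA) = 0x6E; 0x6E ⊕ 0x46 = 0x28.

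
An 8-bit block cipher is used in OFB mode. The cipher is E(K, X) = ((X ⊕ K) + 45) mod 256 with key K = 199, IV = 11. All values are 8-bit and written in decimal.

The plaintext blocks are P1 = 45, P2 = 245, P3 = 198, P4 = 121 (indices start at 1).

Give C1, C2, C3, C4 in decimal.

C1 = 212, C2 = 158, C3 = 31, C4 = 50

OFB encryption: S_i = E(K, S_{i−1}) with S_{0} = IV; C_i = P_i ⊕ S_i.
C1: S = E(K, 11) = 249; 45 ⊕ 249 = 212.
C2: S = E(K, 249) = 107; 245 ⊕ 107 = 158.
C3: S = E(K, 107) = 217; 198 ⊕ 217 = 31.
C4: S = E(K, 217) = 75; 121 ⊕ 75 = 50.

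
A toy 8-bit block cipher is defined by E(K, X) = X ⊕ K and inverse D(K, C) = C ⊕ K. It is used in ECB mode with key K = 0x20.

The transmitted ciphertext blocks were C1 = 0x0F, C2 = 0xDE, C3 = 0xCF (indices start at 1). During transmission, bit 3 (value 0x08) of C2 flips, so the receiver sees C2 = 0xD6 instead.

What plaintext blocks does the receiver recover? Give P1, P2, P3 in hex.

P1 = 0x2F, P2 = 0xF6, P3 = 0xEF

ECB decryption: P_i = D(K, C_i).
Only C2 changed, to 0xD6. In ECB, a change in C_i affects only P_i. Decrypting the received ciphertext:
P1: D(K, 0x0F) = 0x2F.
P2: D(K, 0xD6) = 0xF6.
P3: D(K, 0xCF) = 0xEF.
Blocks that differ from the original plaintext: P2.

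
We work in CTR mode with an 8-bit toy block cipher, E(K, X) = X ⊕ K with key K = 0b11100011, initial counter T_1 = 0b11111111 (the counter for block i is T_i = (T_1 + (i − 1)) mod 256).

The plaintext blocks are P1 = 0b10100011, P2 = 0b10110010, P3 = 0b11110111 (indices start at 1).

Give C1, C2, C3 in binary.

CTR encryption: S_i = E(K, T_i) where T_i is the counter for block i; C_i = P_i ⊕ S_i.
C1: T = 0b11111111, S = E(K, T) = 0b00011100; 0b10100011 ⊕ 0b00011100 = 0b10111111.
C2: T = 0b00000000, S = E(K, T) = 0b11100011; 0b10110010 ⊕ 0b11100011 = 0b01010001.
C3: T = 0b00000001, S = E(K, T) = 0b11100010; 0b11110111 ⊕ 0b11100010 = 0b00010101.

C1 = 0b10111111, C2 = 0b01010001, C3 = 0b00010101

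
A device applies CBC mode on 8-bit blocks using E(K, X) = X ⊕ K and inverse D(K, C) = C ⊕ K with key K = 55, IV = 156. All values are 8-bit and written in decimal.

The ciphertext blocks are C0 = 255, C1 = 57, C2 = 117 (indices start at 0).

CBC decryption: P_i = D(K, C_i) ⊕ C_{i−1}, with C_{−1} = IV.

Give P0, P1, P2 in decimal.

P0 = 84, P1 = 241, P2 = 123

P0: D(K, 255) = 200; 200 ⊕ 156 = 84.
P1: D(K, 57) = 14; 14 ⊕ 255 = 241.
P2: D(K, 117) = 66; 66 ⊕ 57 = 123.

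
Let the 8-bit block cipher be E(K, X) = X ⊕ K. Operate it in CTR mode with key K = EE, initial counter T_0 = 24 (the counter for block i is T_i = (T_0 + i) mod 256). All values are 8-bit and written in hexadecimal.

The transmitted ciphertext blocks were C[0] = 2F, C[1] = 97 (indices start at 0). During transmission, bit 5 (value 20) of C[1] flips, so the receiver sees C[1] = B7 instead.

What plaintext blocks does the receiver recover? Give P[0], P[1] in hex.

P[0] = E5, P[1] = 7C

CTR decryption: S_i = E(K, T_i) where T_i is the counter for block i; P_i = C_i ⊕ S_i.
Only C[1] changed, to B7. In CTR, a change in C_i flips the same bit in P_i only; the keystream is unaffected. Decrypting the received ciphertext:
P[0]: T = 24, S = E(K, T) = CA; 2F ⊕ CA = E5.
P[1]: T = 25, S = E(K, T) = CB; B7 ⊕ CB = 7C.
Blocks that differ from the original plaintext: P[1].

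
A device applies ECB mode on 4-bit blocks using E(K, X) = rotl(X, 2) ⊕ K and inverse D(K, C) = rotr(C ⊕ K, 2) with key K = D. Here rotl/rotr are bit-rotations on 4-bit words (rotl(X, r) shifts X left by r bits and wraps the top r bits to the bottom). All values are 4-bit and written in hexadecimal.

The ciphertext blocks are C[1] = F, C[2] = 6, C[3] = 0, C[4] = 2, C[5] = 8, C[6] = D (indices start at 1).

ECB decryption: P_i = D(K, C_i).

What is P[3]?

P[3]: D(K, 0) = 7.

P[3] = 7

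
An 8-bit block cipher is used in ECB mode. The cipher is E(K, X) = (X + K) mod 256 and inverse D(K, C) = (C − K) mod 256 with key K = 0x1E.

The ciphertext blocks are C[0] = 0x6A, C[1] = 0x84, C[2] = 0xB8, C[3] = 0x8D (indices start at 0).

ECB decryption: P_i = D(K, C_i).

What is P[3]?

P[3]: D(K, 0x8D) = 0x6F.

P[3] = 0x6F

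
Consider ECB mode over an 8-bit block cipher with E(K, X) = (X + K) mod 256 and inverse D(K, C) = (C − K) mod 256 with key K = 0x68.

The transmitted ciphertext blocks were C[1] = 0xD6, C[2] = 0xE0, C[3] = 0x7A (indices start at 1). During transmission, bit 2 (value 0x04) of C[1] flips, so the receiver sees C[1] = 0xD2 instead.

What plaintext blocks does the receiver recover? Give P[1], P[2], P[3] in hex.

ECB decryption: P_i = D(K, C_i).
Only C[1] changed, to 0xD2. In ECB, a change in C_i affects only P_i. Decrypting the received ciphertext:
P[1]: D(K, 0xD2) = 0x6A.
P[2]: D(K, 0xE0) = 0x78.
P[3]: D(K, 0x7A) = 0x12.
Blocks that differ from the original plaintext: P[1].

P[1] = 0x6A, P[2] = 0x78, P[3] = 0x12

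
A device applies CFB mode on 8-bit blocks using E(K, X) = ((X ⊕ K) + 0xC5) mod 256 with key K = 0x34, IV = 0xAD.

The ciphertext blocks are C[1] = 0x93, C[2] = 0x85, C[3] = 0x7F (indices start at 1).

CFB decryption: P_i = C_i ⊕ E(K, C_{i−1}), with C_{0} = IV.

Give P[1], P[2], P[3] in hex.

P[1]: E(K, 0xAD) = 0x5E; 0x93 ⊕ 0x5E = 0xCD.
P[2]: E(K, 0x93) = 0x6C; 0x85 ⊕ 0x6C = 0xE9.
P[3]: E(K, 0x85) = 0x76; 0x7F ⊕ 0x76 = 0x09.

P[1] = 0xCD, P[2] = 0xE9, P[3] = 0x09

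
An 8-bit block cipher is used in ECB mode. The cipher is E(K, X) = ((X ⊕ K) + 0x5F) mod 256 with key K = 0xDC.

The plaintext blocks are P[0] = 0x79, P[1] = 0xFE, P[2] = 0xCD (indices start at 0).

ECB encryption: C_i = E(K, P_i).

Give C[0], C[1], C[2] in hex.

C[0] = 0x04, C[1] = 0x81, C[2] = 0x70

C[0]: E(K, 0x79) = 0x04.
C[1]: E(K, 0xFE) = 0x81.
C[2]: E(K, 0xCD) = 0x70.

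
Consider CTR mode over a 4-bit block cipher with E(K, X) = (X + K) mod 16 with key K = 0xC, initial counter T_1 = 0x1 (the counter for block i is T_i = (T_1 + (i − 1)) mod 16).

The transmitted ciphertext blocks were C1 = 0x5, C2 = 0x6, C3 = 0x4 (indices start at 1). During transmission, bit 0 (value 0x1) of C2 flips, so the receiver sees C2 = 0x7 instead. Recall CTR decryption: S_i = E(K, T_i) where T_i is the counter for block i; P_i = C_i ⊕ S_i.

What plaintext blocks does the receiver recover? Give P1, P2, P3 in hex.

Only C2 changed, to 0x7. In CTR, a change in C_i flips the same bit in P_i only; the keystream is unaffected. Decrypting the received ciphertext:
P1: T = 0x1, S = E(K, T) = 0xD; 0x5 ⊕ 0xD = 0x8.
P2: T = 0x2, S = E(K, T) = 0xE; 0x7 ⊕ 0xE = 0x9.
P3: T = 0x3, S = E(K, T) = 0xF; 0x4 ⊕ 0xF = 0xB.
Blocks that differ from the original plaintext: P2.

P1 = 0x8, P2 = 0x9, P3 = 0xB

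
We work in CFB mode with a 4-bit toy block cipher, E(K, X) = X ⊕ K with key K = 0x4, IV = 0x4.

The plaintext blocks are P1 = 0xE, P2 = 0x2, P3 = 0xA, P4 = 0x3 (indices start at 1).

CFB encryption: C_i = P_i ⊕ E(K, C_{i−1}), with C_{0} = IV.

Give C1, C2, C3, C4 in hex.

C1 = 0xE, C2 = 0x8, C3 = 0x6, C4 = 0x1

C1: E(K, 0x4) = 0x0; 0xE ⊕ 0x0 = 0xE.
C2: E(K, 0xE) = 0xA; 0x2 ⊕ 0xA = 0x8.
C3: E(K, 0x8) = 0xC; 0xA ⊕ 0xC = 0x6.
C4: E(K, 0x6) = 0x2; 0x3 ⊕ 0x2 = 0x1.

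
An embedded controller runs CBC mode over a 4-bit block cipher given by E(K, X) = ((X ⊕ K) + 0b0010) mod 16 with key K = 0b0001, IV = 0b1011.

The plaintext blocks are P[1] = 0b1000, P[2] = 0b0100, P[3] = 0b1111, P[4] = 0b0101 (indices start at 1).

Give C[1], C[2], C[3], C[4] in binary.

C[1] = 0b0100, C[2] = 0b0011, C[3] = 0b1111, C[4] = 0b1101

CBC encryption: C_i = E(K, P_i ⊕ C_{i−1}), with C_{0} = IV.
C[1]: P[1] ⊕ 0b1011 = 0b0011; E(K, 0b0011) = 0b0100.
C[2]: P[2] ⊕ 0b0100 = 0b0000; E(K, 0b0000) = 0b0011.
C[3]: P[3] ⊕ 0b0011 = 0b1100; E(K, 0b1100) = 0b1111.
C[4]: P[4] ⊕ 0b1111 = 0b1010; E(K, 0b1010) = 0b1101.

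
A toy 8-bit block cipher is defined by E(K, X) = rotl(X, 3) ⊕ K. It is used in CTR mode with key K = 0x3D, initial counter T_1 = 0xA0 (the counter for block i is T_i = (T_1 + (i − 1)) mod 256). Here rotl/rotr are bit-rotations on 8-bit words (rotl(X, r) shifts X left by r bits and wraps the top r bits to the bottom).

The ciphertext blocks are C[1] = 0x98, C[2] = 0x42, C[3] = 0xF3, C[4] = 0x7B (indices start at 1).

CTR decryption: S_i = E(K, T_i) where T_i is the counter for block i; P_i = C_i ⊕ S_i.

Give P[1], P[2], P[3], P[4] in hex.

P[1]: T = 0xA0, S = E(K, T) = 0x38; 0x98 ⊕ 0x38 = 0xA0.
P[2]: T = 0xA1, S = E(K, T) = 0x30; 0x42 ⊕ 0x30 = 0x72.
P[3]: T = 0xA2, S = E(K, T) = 0x28; 0xF3 ⊕ 0x28 = 0xDB.
P[4]: T = 0xA3, S = E(K, T) = 0x20; 0x7B ⊕ 0x20 = 0x5B.

P[1] = 0xA0, P[2] = 0x72, P[3] = 0xDB, P[4] = 0x5B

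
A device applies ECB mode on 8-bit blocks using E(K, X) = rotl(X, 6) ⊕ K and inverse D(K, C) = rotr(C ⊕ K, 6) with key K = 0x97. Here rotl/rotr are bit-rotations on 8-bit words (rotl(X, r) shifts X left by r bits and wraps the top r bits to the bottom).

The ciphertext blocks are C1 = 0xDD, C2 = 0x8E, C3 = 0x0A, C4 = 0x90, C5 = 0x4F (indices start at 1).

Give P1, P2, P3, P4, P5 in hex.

ECB decryption: P_i = D(K, C_i).
P1: D(K, 0xDD) = 0x29.
P2: D(K, 0x8E) = 0x64.
P3: D(K, 0x0A) = 0x76.
P4: D(K, 0x90) = 0x1C.
P5: D(K, 0x4F) = 0x63.

P1 = 0x29, P2 = 0x64, P3 = 0x76, P4 = 0x1C, P5 = 0x63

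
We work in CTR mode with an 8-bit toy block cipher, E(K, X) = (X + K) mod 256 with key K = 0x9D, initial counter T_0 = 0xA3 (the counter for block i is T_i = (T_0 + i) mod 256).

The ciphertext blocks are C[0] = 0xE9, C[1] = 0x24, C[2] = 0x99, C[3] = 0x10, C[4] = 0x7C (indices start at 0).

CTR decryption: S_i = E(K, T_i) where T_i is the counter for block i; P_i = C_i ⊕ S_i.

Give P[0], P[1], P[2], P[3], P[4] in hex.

P[0]: T = 0xA3, S = E(K, T) = 0x40; 0xE9 ⊕ 0x40 = 0xA9.
P[1]: T = 0xA4, S = E(K, T) = 0x41; 0x24 ⊕ 0x41 = 0x65.
P[2]: T = 0xA5, S = E(K, T) = 0x42; 0x99 ⊕ 0x42 = 0xDB.
P[3]: T = 0xA6, S = E(K, T) = 0x43; 0x10 ⊕ 0x43 = 0x53.
P[4]: T = 0xA7, S = E(K, T) = 0x44; 0x7C ⊕ 0x44 = 0x38.

P[0] = 0xA9, P[1] = 0x65, P[2] = 0xDB, P[3] = 0x53, P[4] = 0x38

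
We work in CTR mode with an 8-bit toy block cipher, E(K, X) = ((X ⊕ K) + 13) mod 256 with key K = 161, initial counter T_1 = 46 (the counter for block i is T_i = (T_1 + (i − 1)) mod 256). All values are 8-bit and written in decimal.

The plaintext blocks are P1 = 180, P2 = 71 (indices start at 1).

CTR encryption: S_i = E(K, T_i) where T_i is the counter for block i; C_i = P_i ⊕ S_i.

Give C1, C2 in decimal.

C1: T = 46, S = E(K, T) = 156; 180 ⊕ 156 = 40.
C2: T = 47, S = E(K, T) = 155; 71 ⊕ 155 = 220.

C1 = 40, C2 = 220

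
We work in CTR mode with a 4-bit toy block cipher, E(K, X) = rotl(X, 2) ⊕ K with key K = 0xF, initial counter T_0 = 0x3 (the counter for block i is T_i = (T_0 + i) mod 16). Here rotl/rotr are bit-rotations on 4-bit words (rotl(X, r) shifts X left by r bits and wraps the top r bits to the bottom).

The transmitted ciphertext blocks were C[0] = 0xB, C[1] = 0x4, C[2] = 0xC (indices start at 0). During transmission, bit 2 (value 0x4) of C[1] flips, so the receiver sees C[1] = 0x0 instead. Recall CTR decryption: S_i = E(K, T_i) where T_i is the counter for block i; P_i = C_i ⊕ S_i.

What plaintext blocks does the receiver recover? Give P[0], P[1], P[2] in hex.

Only C[1] changed, to 0x0. In CTR, a change in C_i flips the same bit in P_i only; the keystream is unaffected. Decrypting the received ciphertext:
P[0]: T = 0x3, S = E(K, T) = 0x3; 0xB ⊕ 0x3 = 0x8.
P[1]: T = 0x4, S = E(K, T) = 0xE; 0x0 ⊕ 0xE = 0xE.
P[2]: T = 0x5, S = E(K, T) = 0xA; 0xC ⊕ 0xA = 0x6.
Blocks that differ from the original plaintext: P[1].

P[0] = 0x8, P[1] = 0xE, P[2] = 0x6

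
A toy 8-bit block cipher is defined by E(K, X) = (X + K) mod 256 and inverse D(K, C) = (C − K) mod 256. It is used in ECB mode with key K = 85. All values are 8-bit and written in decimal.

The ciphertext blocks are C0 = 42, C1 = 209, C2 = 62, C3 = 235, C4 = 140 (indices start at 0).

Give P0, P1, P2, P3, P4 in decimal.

ECB decryption: P_i = D(K, C_i).
P0: D(K, 42) = 213.
P1: D(K, 209) = 124.
P2: D(K, 62) = 233.
P3: D(K, 235) = 150.
P4: D(K, 140) = 55.

P0 = 213, P1 = 124, P2 = 233, P3 = 150, P4 = 55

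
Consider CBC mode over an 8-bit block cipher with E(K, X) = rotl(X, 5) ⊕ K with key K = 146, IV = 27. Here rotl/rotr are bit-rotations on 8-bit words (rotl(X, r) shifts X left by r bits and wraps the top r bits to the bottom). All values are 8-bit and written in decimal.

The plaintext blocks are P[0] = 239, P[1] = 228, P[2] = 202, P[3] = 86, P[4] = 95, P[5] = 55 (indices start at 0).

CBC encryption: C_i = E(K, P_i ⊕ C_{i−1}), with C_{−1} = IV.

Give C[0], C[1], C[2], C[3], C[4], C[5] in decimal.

C[0]: P[0] ⊕ 27 = 244; E(K, 244) = 12.
C[1]: P[1] ⊕ 12 = 232; E(K, 232) = 143.
C[2]: P[2] ⊕ 143 = 69; E(K, 69) = 58.
C[3]: P[3] ⊕ 58 = 108; E(K, 108) = 31.
C[4]: P[4] ⊕ 31 = 64; E(K, 64) = 154.
C[5]: P[5] ⊕ 154 = 173; E(K, 173) = 39.

C[0] = 12, C[1] = 143, C[2] = 58, C[3] = 31, C[4] = 154, C[5] = 39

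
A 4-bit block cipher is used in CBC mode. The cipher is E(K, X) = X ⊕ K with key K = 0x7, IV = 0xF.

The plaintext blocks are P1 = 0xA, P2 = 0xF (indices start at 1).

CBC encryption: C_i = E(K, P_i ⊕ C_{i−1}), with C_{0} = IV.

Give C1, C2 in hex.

C1 = 0x2, C2 = 0xA

C1: P1 ⊕ 0xF = 0x5; E(K, 0x5) = 0x2.
C2: P2 ⊕ 0x2 = 0xD; E(K, 0xD) = 0xA.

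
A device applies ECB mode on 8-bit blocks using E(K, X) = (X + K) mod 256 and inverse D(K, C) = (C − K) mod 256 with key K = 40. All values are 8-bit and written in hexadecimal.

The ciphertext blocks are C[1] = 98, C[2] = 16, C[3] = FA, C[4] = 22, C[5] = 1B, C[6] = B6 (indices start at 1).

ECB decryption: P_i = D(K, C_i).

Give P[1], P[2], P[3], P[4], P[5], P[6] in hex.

P[1]: D(K, 98) = 58.
P[2]: D(K, 16) = D6.
P[3]: D(K, FA) = BA.
P[4]: D(K, 22) = E2.
P[5]: D(K, 1B) = DB.
P[6]: D(K, B6) = 76.

P[1] = 58, P[2] = D6, P[3] = BA, P[4] = E2, P[5] = DB, P[6] = 76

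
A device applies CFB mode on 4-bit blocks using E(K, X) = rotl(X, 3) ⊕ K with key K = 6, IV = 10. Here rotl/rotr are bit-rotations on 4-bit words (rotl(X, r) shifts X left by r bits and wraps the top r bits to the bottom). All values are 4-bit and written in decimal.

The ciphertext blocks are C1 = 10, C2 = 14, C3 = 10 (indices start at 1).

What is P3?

CFB decryption: P_i = C_i ⊕ E(K, C_{i−1}), with C_{0} = IV.
P3: E(K, 14) = 1; 10 ⊕ 1 = 11.

P3 = 11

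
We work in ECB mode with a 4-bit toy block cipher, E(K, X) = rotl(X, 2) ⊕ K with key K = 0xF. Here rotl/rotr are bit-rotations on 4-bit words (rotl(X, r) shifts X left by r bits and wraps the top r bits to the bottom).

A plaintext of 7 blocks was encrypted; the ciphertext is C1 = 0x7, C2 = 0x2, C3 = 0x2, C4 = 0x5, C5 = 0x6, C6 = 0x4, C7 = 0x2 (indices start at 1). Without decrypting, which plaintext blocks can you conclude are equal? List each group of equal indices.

ECB encrypts each block independently with the same key, so equal ciphertext blocks imply equal plaintext blocks.
C2 = C3 = C7 = 0x2, so P2 = P3 = P7.

P2 = P3 = P7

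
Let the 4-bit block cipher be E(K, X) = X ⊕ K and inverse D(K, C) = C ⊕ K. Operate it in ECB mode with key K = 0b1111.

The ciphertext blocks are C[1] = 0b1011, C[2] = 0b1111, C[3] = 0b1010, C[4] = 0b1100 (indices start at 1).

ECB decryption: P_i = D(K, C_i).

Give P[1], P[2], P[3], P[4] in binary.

P[1]: D(K, 0b1011) = 0b0100.
P[2]: D(K, 0b1111) = 0b0000.
P[3]: D(K, 0b1010) = 0b0101.
P[4]: D(K, 0b1100) = 0b0011.

P[1] = 0b0100, P[2] = 0b0000, P[3] = 0b0101, P[4] = 0b0011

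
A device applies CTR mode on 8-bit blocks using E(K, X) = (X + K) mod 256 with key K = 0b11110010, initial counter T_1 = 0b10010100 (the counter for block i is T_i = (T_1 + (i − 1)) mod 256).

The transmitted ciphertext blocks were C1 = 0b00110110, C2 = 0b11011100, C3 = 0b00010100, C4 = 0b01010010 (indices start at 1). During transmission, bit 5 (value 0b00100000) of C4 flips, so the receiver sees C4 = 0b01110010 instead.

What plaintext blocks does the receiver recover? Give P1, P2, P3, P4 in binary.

CTR decryption: S_i = E(K, T_i) where T_i is the counter for block i; P_i = C_i ⊕ S_i.
Only C4 changed, to 0b01110010. In CTR, a change in C_i flips the same bit in P_i only; the keystream is unaffected. Decrypting the received ciphertext:
P1: T = 0b10010100, S = E(K, T) = 0b10000110; 0b00110110 ⊕ 0b10000110 = 0b10110000.
P2: T = 0b10010101, S = E(K, T) = 0b10000111; 0b11011100 ⊕ 0b10000111 = 0b01011011.
P3: T = 0b10010110, S = E(K, T) = 0b10001000; 0b00010100 ⊕ 0b10001000 = 0b10011100.
P4: T = 0b10010111, S = E(K, T) = 0b10001001; 0b01110010 ⊕ 0b10001001 = 0b11111011.
Blocks that differ from the original plaintext: P4.

P1 = 0b10110000, P2 = 0b01011011, P3 = 0b10011100, P4 = 0b11111011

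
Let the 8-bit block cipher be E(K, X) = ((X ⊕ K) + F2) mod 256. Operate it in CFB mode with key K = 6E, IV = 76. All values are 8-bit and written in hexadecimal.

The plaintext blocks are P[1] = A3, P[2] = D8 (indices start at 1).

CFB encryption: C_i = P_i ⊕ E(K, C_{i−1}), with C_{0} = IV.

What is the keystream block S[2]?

C[1]: E(K, 76) = 0A; A3 ⊕ 0A = A9.
C[2]: E(K, A9) = B9; D8 ⊕ B9 = 61.
So S[2] = B9.

B9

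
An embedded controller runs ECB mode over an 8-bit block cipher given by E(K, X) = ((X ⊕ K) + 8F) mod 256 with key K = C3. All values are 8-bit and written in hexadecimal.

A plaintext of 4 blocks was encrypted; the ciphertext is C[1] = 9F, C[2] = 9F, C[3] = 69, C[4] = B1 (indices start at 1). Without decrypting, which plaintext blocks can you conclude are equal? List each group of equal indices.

P[1] = P[2]

ECB encrypts each block independently with the same key, so equal ciphertext blocks imply equal plaintext blocks.
C[1] = C[2] = 9F, so P[1] = P[2].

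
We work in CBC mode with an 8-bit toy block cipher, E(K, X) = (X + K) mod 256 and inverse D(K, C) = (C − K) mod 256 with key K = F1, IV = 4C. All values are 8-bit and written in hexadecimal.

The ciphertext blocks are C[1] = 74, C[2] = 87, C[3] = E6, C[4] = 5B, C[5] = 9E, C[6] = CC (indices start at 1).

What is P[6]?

P[6] = 45

CBC decryption: P_i = D(K, C_i) ⊕ C_{i−1}, with C_{0} = IV.
P[6]: D(K, CC) = DB; DB ⊕ 9E = 45.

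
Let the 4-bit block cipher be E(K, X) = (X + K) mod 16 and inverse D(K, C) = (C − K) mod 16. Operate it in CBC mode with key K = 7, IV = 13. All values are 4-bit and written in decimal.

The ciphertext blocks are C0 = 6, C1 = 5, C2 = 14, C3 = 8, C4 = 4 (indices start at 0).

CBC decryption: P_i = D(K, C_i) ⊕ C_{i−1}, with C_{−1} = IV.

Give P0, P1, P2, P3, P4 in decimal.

P0 = 2, P1 = 8, P2 = 2, P3 = 15, P4 = 5

P0: D(K, 6) = 15; 15 ⊕ 13 = 2.
P1: D(K, 5) = 14; 14 ⊕ 6 = 8.
P2: D(K, 14) = 7; 7 ⊕ 5 = 2.
P3: D(K, 8) = 1; 1 ⊕ 14 = 15.
P4: D(K, 4) = 13; 13 ⊕ 8 = 5.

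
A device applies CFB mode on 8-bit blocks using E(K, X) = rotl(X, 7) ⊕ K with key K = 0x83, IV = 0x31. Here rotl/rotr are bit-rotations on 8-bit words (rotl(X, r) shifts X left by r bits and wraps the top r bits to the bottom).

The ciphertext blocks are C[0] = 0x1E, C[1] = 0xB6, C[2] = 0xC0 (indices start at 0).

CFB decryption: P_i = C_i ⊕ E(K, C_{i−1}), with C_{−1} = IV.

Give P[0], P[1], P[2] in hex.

P[0]: E(K, 0x31) = 0x1B; 0x1E ⊕ 0x1B = 0x05.
P[1]: E(K, 0x1E) = 0x8C; 0xB6 ⊕ 0x8C = 0x3A.
P[2]: E(K, 0xB6) = 0xD8; 0xC0 ⊕ 0xD8 = 0x18.

P[0] = 0x05, P[1] = 0x3A, P[2] = 0x18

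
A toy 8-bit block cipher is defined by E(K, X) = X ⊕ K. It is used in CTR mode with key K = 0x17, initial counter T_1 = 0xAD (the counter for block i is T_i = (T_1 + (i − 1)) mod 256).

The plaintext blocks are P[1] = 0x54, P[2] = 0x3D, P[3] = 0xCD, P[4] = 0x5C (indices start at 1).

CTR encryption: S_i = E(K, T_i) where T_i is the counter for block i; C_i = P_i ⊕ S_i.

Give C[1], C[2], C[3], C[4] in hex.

C[1] = 0xEE, C[2] = 0x84, C[3] = 0x75, C[4] = 0xFB

C[1]: T = 0xAD, S = E(K, T) = 0xBA; 0x54 ⊕ 0xBA = 0xEE.
C[2]: T = 0xAE, S = E(K, T) = 0xB9; 0x3D ⊕ 0xB9 = 0x84.
C[3]: T = 0xAF, S = E(K, T) = 0xB8; 0xCD ⊕ 0xB8 = 0x75.
C[4]: T = 0xB0, S = E(K, T) = 0xA7; 0x5C ⊕ 0xA7 = 0xFB.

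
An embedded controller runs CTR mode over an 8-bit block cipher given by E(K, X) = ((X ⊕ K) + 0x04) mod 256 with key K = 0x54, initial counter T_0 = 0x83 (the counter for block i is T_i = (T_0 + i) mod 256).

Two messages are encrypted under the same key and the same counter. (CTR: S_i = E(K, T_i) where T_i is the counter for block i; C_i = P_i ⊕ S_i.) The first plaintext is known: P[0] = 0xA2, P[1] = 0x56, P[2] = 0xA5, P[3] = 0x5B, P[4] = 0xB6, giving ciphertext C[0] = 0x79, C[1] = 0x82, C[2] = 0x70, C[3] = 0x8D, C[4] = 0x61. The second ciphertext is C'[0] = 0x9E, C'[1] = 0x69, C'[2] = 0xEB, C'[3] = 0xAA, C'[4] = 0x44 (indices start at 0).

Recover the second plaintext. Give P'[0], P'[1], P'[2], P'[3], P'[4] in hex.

In CTR with a reused counter, both messages share the same keystream S_i, so C_i ⊕ C'_i = P_i ⊕ P'_i and thus P'_i = P_i ⊕ C_i ⊕ C'_i.
P'[0]: 0xA2 ⊕ 0x79 ⊕ 0x9E = 0x45.
P'[1]: 0x56 ⊕ 0x82 ⊕ 0x69 = 0xBD.
P'[2]: 0xA5 ⊕ 0x70 ⊕ 0xEB = 0x3E.
P'[3]: 0x5B ⊕ 0x8D ⊕ 0xAA = 0x7C.
P'[4]: 0xB6 ⊕ 0x61 ⊕ 0x44 = 0x93.

P'[0] = 0x45, P'[1] = 0xBD, P'[2] = 0x3E, P'[3] = 0x7C, P'[4] = 0x93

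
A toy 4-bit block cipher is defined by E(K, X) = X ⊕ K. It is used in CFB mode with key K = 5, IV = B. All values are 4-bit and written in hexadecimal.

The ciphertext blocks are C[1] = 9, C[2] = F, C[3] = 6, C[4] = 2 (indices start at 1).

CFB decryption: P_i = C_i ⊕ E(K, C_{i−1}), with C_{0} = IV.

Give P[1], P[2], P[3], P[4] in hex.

P[1]: E(K, B) = E; 9 ⊕ E = 7.
P[2]: E(K, 9) = C; F ⊕ C = 3.
P[3]: E(K, F) = A; 6 ⊕ A = C.
P[4]: E(K, 6) = 3; 2 ⊕ 3 = 1.

P[1] = 7, P[2] = 3, P[3] = C, P[4] = 1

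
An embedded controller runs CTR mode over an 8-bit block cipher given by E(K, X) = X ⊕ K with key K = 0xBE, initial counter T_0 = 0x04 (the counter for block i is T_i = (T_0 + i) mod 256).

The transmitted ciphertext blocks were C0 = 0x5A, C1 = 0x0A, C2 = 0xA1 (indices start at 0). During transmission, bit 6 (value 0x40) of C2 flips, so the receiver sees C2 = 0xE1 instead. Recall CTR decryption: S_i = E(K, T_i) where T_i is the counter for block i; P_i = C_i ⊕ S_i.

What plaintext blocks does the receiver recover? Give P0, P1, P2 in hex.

Only C2 changed, to 0xE1. In CTR, a change in C_i flips the same bit in P_i only; the keystream is unaffected. Decrypting the received ciphertext:
P0: T = 0x04, S = E(K, T) = 0xBA; 0x5A ⊕ 0xBA = 0xE0.
P1: T = 0x05, S = E(K, T) = 0xBB; 0x0A ⊕ 0xBB = 0xB1.
P2: T = 0x06, S = E(K, T) = 0xB8; 0xE1 ⊕ 0xB8 = 0x59.
Blocks that differ from the original plaintext: P2.

P0 = 0xE0, P1 = 0xB1, P2 = 0x59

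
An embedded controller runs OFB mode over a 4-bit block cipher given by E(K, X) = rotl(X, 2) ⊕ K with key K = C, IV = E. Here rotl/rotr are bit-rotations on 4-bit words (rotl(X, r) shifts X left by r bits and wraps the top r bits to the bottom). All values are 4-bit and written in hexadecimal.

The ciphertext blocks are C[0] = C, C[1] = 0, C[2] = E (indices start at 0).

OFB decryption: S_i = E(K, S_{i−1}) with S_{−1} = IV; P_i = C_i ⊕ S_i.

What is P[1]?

P[0]: S = E(K, E) = 7; C ⊕ 7 = B.
P[1]: S = E(K, 7) = 1; 0 ⊕ 1 = 1.

P[1] = 1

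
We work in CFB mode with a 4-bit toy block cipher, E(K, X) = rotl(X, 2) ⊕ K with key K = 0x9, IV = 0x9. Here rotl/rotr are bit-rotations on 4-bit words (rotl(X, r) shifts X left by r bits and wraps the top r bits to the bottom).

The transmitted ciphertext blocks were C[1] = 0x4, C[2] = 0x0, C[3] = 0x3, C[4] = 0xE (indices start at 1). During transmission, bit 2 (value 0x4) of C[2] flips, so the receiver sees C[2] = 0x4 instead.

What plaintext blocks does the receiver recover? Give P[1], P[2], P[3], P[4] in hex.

P[1] = 0xB, P[2] = 0xC, P[3] = 0xB, P[4] = 0xB

CFB decryption: P_i = C_i ⊕ E(K, C_{i−1}), with C_{0} = IV.
Only C[2] changed, to 0x4. In CFB, a change in C_i flips the same bit in P_i and garbles P_{i+1}. Decrypting the received ciphertext:
P[1]: E(K, 0x9) = 0xF; 0x4 ⊕ 0xF = 0xB.
P[2]: E(K, 0x4) = 0x8; 0x4 ⊕ 0x8 = 0xC.
P[3]: E(K, 0x4) = 0x8; 0x3 ⊕ 0x8 = 0xB.
P[4]: E(K, 0x3) = 0x5; 0xE ⊕ 0x5 = 0xB.
Blocks that differ from the original plaintext: P[2], P[3].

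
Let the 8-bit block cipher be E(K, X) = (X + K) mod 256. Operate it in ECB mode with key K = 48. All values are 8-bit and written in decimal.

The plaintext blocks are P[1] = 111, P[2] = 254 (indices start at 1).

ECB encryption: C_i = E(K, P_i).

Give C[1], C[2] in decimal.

C[1] = 159, C[2] = 46

C[1]: E(K, 111) = 159.
C[2]: E(K, 254) = 46.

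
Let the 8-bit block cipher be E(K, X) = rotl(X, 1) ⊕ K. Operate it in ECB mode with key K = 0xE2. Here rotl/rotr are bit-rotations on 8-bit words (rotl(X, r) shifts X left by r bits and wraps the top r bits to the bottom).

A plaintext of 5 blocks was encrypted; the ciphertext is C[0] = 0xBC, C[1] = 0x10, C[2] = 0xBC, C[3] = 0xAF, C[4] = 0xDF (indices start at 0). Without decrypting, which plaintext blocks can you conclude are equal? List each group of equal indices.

P[0] = P[2]

ECB encrypts each block independently with the same key, so equal ciphertext blocks imply equal plaintext blocks.
C[0] = C[2] = 0xBC, so P[0] = P[2].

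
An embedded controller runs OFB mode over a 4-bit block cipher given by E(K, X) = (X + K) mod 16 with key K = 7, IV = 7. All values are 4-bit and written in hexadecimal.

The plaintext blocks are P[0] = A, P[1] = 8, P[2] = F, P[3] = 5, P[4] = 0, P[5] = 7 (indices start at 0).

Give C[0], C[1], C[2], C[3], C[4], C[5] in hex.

OFB encryption: S_i = E(K, S_{i−1}) with S_{−1} = IV; C_i = P_i ⊕ S_i.
C[0]: S = E(K, 7) = E; A ⊕ E = 4.
C[1]: S = E(K, E) = 5; 8 ⊕ 5 = D.
C[2]: S = E(K, 5) = C; F ⊕ C = 3.
C[3]: S = E(K, C) = 3; 5 ⊕ 3 = 6.
C[4]: S = E(K, 3) = A; 0 ⊕ A = A.
C[5]: S = E(K, A) = 1; 7 ⊕ 1 = 6.

C[0] = 4, C[1] = D, C[2] = 3, C[3] = 6, C[4] = A, C[5] = 6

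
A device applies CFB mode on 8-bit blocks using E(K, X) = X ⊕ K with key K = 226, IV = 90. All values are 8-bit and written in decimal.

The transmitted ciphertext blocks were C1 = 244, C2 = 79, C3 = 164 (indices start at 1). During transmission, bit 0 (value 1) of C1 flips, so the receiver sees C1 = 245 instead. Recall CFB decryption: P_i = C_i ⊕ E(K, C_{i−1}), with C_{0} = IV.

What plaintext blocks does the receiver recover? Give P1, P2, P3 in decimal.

P1 = 77, P2 = 88, P3 = 9

Only C1 changed, to 245. In CFB, a change in C_i flips the same bit in P_i and garbles P_{i+1}. Decrypting the received ciphertext:
P1: E(K, 90) = 184; 245 ⊕ 184 = 77.
P2: E(K, 245) = 23; 79 ⊕ 23 = 88.
P3: E(K, 79) = 173; 164 ⊕ 173 = 9.
Blocks that differ from the original plaintext: P1, P2.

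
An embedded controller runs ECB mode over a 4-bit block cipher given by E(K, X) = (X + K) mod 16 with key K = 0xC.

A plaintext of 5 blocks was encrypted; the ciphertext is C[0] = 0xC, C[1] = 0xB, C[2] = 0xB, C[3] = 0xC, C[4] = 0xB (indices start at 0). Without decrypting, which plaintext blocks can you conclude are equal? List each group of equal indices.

P[0] = P[3]; P[1] = P[2] = P[4]

ECB encrypts each block independently with the same key, so equal ciphertext blocks imply equal plaintext blocks.
C[0] = C[3] = 0xC, so P[0] = P[3].
C[1] = C[2] = C[4] = 0xB, so P[1] = P[2] = P[4].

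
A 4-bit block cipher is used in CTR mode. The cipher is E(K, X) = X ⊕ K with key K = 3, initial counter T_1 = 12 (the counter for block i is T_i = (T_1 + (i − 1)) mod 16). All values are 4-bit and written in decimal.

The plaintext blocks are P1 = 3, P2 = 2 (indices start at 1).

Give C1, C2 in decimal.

C1 = 12, C2 = 12

CTR encryption: S_i = E(K, T_i) where T_i is the counter for block i; C_i = P_i ⊕ S_i.
C1: T = 12, S = E(K, T) = 15; 3 ⊕ 15 = 12.
C2: T = 13, S = E(K, T) = 14; 2 ⊕ 14 = 12.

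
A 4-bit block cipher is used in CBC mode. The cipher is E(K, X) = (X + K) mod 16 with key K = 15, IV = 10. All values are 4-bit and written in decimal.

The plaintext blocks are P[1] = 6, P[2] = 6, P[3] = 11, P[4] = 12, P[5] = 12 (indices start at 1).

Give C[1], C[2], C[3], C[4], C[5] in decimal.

CBC encryption: C_i = E(K, P_i ⊕ C_{i−1}), with C_{0} = IV.
C[1]: P[1] ⊕ 10 = 12; E(K, 12) = 11.
C[2]: P[2] ⊕ 11 = 13; E(K, 13) = 12.
C[3]: P[3] ⊕ 12 = 7; E(K, 7) = 6.
C[4]: P[4] ⊕ 6 = 10; E(K, 10) = 9.
C[5]: P[5] ⊕ 9 = 5; E(K, 5) = 4.

C[1] = 11, C[2] = 12, C[3] = 6, C[4] = 9, C[5] = 4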